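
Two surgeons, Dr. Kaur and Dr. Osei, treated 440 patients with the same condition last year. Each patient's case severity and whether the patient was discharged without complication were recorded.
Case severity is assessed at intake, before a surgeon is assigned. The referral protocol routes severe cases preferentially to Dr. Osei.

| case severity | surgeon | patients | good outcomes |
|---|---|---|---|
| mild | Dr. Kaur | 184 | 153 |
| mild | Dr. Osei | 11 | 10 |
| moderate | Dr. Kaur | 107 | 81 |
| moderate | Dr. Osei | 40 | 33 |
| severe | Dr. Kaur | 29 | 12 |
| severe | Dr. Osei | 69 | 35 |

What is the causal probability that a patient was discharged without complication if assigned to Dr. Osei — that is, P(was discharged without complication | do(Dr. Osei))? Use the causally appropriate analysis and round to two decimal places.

0.79

The imbalance in case severity arose from how patients were allocated, not from anything the surgeon did; and case severity independently affects the outcome. The pooled gap is confounded — condition on case severity.
Standardising Dr. Osei to the population case severity mix: 0.443·10/11 + 0.334·33/40 + 0.223·35/69 = 0.791.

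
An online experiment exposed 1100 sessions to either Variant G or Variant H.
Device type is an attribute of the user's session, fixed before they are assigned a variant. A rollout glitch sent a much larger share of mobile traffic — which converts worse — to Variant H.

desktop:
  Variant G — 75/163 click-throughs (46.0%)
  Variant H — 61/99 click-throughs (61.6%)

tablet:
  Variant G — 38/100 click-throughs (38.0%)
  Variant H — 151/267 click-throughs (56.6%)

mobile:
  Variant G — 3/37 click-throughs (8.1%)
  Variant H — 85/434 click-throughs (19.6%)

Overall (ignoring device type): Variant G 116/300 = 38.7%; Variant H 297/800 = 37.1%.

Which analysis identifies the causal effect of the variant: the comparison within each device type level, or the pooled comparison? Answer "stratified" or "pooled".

stratified

The device type-specific comparison favours Variant H throughout, but the pooled figures favour Variant G. The question is whether to condition on device type.
Since device type is a pre-existing factor (not a product of the variant) and it affects the outcome on its own, it is a confounder. The stratified rates, not the pooled rate, identify the causal effect.
Within each level — desktop: 46.0% vs 61.6%; tablet: 38.0% vs 56.6%; mobile: 8.1% vs 19.6% — Variant H is higher every time.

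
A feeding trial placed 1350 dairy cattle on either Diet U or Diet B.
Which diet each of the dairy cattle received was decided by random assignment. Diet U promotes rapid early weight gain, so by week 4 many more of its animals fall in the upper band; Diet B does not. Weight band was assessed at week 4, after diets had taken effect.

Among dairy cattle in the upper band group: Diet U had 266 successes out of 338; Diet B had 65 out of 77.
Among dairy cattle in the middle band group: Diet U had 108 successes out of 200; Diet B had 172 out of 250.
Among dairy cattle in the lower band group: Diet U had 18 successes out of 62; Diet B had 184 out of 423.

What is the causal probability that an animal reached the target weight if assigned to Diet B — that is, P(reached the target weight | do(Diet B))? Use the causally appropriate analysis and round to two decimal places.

0.56

The week-4 weight band-specific comparison favours Diet B throughout, but the pooled figures favour Diet U. The question is whether to condition on week-4 weight band.
Week-4 weight band is downstream of the diet. One should not condition on a consequence of treatment, so the overall rates are the right comparison.
So P(outcome | do(Diet B)) is just the pooled rate for Diet B: 421/750 = 0.561.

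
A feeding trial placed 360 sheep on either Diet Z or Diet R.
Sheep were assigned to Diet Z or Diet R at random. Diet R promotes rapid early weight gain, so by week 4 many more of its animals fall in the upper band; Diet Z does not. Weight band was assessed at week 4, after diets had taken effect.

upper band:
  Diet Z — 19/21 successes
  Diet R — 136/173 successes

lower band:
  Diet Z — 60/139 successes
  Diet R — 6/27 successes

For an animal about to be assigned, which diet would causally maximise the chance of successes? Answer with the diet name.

Diet R

Diet Z is higher inside every week-4 weight band stratum but Diet R is higher in aggregate. Whether to stratify depends on how week-4 weight band relates to the diet.
Week-4 weight band lies on the pathway diet → week-4 weight band → outcome, so adjusting for it blocks the indirect effect. For the total causal effect of diet, use the unadjusted pooled rates.
Pooled: Diet Z 49.4% vs Diet R 71.0%; Diet R is higher overall.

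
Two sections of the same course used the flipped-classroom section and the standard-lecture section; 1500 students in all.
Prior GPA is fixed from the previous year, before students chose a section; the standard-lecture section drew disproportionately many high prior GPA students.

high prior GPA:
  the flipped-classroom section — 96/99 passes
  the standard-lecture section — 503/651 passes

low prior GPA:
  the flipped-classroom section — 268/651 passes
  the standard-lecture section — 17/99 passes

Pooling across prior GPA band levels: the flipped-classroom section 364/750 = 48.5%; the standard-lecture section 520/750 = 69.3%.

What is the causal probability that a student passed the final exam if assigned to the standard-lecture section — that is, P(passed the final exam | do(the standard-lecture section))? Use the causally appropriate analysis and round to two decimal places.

The prior GPA band-specific comparison favours the flipped-classroom section throughout, but the pooled figures favour the standard-lecture section. The question is whether to condition on prior GPA band.
Nothing the teaching method does changes prior GPA band; the imbalance is an allocation artefact. With prior GPA band also predicting the outcome, the pooled figure is confounded, and the within-stratum comparison is the causal one.
Standardising the standard-lecture section to the population prior GPA band mix: 0.500·503/651 + 0.500·17/99 = 0.472.

0.47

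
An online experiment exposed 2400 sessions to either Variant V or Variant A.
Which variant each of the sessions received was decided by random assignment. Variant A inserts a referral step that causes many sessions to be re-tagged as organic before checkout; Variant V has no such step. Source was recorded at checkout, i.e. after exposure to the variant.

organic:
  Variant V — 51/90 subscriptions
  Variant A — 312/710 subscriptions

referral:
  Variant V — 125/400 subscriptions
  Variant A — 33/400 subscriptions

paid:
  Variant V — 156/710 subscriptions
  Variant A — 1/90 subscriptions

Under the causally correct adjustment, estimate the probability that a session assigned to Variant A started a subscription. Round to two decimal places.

0.29

The stratified and pooled comparisons disagree (Variant V wins within each traffic source; Variant A wins overall), so the answer turns on the causal role of traffic source.
The distribution of traffic source is itself part of what the variant does — it is an intermediate outcome. Holding it fixed would remove that part of the effect; the total effect is the pooled difference.
So P(outcome | do(Variant A)) is just the pooled rate for Variant A: 346/1200 = 0.288.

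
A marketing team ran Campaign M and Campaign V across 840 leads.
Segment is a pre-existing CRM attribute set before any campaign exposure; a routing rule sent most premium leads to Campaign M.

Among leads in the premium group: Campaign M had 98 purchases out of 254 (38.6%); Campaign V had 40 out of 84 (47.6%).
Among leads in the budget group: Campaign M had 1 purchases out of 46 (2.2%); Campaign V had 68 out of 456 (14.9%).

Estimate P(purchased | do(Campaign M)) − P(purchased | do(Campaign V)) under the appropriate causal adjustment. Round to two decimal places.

Within every customer segment level Campaign V has the higher rate, yet pooled Campaign M does — Simpson's reversal.
Since customer segment is a pre-existing factor (not a product of the campaign) and it affects the outcome on its own, it is a confounder. The stratified rates, not the pooled rate, identify the causal effect.
Adjusting over the population distribution of customer segment: 0.402·(0.386−0.476) + 0.598·(0.022−0.149) = -0.112.

-0.11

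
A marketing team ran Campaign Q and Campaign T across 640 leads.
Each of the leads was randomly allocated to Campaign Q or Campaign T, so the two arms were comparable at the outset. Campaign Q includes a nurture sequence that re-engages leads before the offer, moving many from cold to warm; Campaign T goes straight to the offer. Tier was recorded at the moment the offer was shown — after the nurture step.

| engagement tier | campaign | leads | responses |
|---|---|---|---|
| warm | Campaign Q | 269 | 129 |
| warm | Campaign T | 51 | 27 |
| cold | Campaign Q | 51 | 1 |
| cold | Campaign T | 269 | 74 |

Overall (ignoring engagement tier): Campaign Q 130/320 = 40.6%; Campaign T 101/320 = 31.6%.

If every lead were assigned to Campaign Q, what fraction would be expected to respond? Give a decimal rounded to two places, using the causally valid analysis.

0.41

Within every engagement tier level Campaign T has the higher rate, yet pooled Campaign Q does — Simpson's reversal.
Engagement tier lies on the pathway campaign → engagement tier → outcome, so adjusting for it blocks the indirect effect. For the total causal effect of campaign, use the unadjusted pooled rates.
So P(outcome | do(Campaign Q)) is just the pooled rate for Campaign Q: 130/320 = 0.406.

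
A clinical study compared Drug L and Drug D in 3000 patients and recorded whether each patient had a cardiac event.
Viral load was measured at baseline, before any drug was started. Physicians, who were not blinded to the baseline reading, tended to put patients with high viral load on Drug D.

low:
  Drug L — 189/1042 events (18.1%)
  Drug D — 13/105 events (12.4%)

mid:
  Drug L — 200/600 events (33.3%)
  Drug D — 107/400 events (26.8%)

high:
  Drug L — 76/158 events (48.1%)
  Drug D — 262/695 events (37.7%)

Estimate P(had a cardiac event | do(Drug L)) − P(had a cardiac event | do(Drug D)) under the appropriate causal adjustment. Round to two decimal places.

Since viral load is a pre-existing factor (not a product of the drug) and it affects the outcome on its own, it is a confounder. The stratified rates, not the pooled rate, identify the causal effect.
Adjusting over the population distribution of viral load: 0.382·(0.181−0.124) + 0.333·(0.333−0.268) + 0.284·(0.481−0.377) = +0.074.

+0.07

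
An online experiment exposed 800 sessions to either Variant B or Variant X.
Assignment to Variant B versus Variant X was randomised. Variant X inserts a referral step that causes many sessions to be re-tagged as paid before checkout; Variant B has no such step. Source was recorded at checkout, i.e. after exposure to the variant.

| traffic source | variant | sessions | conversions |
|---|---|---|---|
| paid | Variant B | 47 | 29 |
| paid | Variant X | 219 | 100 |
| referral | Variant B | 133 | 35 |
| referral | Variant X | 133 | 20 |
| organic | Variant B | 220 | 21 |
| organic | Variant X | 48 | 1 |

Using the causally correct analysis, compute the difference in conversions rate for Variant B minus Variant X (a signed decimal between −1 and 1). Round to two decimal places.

Traffic source lies on the pathway variant → traffic source → outcome, so adjusting for it blocks the indirect effect. For the total causal effect of variant, use the unadjusted pooled rates.
The causal difference is the pooled difference: 0.212 − 0.302 = -0.090.

-0.09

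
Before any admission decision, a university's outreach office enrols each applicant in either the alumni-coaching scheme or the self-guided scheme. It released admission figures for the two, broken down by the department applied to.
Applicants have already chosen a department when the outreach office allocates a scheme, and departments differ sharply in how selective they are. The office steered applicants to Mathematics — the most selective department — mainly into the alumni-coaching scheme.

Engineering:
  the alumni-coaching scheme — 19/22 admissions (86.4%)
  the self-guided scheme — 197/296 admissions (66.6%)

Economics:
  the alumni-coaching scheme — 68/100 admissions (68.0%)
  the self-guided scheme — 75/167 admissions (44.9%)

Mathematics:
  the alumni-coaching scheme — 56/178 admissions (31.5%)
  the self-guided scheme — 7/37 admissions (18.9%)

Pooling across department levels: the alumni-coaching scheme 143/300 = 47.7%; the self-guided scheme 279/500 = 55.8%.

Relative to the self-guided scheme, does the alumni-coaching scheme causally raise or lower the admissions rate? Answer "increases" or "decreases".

increases

Department is set before the outreach scheme has any effect — it is not caused by the outreach scheme — and it independently drives the outcome. That makes it a confounder, so the causal comparison is within department levels.
Within each level — Engineering: 86.4% vs 66.6%; Economics: 68.0% vs 44.9%; Mathematics: 31.5% vs 18.9% — the alumni-coaching scheme is higher every time.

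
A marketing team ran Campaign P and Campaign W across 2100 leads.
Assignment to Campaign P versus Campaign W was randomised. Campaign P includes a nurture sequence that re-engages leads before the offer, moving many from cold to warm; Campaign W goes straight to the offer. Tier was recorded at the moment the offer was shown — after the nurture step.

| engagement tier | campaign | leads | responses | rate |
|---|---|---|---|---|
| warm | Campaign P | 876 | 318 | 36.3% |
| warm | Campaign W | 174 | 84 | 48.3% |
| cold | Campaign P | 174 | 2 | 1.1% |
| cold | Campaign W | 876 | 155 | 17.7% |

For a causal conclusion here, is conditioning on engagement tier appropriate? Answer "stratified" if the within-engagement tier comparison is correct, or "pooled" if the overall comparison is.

The engagement tier-specific comparison favours Campaign W throughout, but the pooled figures favour Campaign P. The question is whether to condition on engagement tier.
Engagement tier lies on the pathway campaign → engagement tier → outcome, so adjusting for it blocks the indirect effect. For the total causal effect of campaign, use the unadjusted pooled rates.
Pooled: Campaign P 30.5% vs Campaign W 22.8%; Campaign P is higher overall.

pooled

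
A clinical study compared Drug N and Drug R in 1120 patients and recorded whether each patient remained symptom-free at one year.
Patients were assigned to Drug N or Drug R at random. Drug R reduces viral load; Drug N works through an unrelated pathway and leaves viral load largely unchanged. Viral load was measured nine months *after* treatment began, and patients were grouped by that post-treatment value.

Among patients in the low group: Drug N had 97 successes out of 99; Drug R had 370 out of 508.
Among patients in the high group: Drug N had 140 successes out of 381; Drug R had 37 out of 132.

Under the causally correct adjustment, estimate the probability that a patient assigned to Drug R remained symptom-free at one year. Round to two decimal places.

0.64

Drug N is higher inside every viral load stratum but Drug R is higher in aggregate. Whether to stratify depends on how viral load relates to the drug.
Because the drug influences viral load, viral load is a post-treatment mediator, not a confounder. Stratifying on it would bias the estimate; the causal effect is the crude pooled difference.
So P(outcome | do(Drug R)) is just the pooled rate for Drug R: 407/640 = 0.636.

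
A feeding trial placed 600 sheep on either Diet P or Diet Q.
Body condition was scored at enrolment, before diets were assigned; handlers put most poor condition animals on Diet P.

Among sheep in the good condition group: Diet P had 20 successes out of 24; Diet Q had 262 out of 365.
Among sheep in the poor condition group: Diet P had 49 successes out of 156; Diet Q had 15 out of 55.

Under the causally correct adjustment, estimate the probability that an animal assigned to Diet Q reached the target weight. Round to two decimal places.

The stratified and pooled comparisons disagree (Diet P wins within each starting body condition; Diet Q wins overall), so the answer turns on the causal role of starting body condition.
Starting body condition satisfies the back-door criterion: it is not a descendant of the diet, and it blocks the spurious path from diet to outcome. Adjusting for it (i.e., using the within-starting body condition rates) gives the causal effect.
Standardising Diet Q to the population starting body condition mix: 0.648·262/365 + 0.352·15/55 = 0.561.

0.56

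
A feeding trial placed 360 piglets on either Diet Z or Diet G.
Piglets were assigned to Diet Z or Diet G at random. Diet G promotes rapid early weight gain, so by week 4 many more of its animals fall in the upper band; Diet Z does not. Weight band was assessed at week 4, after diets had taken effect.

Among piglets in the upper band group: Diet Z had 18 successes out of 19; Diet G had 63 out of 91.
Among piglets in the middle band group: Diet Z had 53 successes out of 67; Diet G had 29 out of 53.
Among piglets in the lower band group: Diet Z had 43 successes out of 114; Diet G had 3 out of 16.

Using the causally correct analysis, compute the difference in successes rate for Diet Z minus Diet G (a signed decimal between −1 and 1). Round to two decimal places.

-0.02

Week-4 weight band here is a post-treatment variable shaped by the diet; conditioning on it would introduce bias rather than remove it. The overall comparison is the causal one.
The causal difference is the pooled difference: 0.570 − 0.594 = -0.024.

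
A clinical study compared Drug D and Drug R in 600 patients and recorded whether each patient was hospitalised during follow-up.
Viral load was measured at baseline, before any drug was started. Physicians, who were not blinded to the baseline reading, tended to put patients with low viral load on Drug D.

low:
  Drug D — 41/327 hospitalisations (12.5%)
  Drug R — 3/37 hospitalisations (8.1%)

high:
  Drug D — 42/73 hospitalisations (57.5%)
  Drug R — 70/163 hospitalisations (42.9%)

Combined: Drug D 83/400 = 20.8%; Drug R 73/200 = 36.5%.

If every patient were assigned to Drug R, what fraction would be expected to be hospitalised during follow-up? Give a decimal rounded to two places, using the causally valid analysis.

Viral load differs across drugs for reasons unrelated to any effect of the drug itself, and it separately predicts the outcome — a classic confounder. We must compare within viral load levels.
Standardising Drug R to the population viral load mix: 0.607·3/37 + 0.393·70/163 = 0.218.

0.22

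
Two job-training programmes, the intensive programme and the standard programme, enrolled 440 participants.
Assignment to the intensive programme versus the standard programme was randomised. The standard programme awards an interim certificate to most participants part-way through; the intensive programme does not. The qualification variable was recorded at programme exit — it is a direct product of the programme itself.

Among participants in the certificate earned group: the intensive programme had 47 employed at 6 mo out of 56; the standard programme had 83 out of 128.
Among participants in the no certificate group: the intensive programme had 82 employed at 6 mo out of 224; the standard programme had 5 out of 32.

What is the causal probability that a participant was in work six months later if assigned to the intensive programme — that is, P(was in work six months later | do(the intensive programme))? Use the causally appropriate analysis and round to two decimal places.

the intensive programme is higher inside every qualification attained during the programme stratum but the standard programme is higher in aggregate. Whether to stratify depends on how qualification attained during the programme relates to the programme.
Qualification attained during the programme lies on the pathway programme → qualification attained during the programme → outcome, so adjusting for it blocks the indirect effect. For the total causal effect of programme, use the unadjusted pooled rates.
So P(outcome | do(the intensive programme)) is just the pooled rate for the intensive programme: 129/280 = 0.461.

0.46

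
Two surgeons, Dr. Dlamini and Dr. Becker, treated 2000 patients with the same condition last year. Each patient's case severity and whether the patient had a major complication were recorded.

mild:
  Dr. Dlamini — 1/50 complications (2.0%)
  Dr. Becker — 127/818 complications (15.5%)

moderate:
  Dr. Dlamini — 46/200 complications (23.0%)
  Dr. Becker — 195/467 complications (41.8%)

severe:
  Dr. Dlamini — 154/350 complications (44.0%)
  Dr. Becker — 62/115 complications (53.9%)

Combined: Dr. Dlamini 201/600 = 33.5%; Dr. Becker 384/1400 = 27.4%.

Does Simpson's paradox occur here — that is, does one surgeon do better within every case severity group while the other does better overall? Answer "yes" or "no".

yes

Within each case severity level (mild 2.0% vs 15.5%; moderate 23.0% vs 41.8%; severe 44.0% vs 53.9%), Dr. Dlamini has the lower rate every time. Pooled: 33.5% vs 27.4% — Dr. Becker has the lower rate overall. The two comparisons disagree.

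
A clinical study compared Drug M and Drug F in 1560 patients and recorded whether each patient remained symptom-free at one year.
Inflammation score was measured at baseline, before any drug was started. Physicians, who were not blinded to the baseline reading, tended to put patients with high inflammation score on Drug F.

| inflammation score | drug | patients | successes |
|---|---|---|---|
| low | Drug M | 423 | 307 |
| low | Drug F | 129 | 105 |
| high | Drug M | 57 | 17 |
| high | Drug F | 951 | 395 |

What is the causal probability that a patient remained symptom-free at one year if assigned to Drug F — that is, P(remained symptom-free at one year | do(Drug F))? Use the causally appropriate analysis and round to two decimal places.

Inflammation score satisfies the back-door criterion: it is not a descendant of the drug, and it blocks the spurious path from drug to outcome. Adjusting for it (i.e., using the within-inflammation score rates) gives the causal effect.
Standardising Drug F to the population inflammation score mix: 0.354·105/129 + 0.646·395/951 = 0.556.

0.56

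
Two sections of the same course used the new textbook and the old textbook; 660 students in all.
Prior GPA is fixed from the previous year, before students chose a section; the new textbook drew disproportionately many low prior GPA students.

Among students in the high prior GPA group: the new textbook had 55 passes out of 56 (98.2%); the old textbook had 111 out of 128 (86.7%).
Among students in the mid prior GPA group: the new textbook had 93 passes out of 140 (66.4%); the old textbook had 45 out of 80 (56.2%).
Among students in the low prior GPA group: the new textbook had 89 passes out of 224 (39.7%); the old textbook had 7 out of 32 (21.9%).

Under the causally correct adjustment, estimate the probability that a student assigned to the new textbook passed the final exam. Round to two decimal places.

Here prior GPA band is a common cause — it drives both which teaching method a case falls under and the outcome. The crude comparison mixes populations; the stratum-specific rates are the causally relevant ones.
Standardising the new textbook to the population prior GPA band mix: 0.279·55/56 + 0.333·93/140 + 0.388·89/224 = 0.649.

0.65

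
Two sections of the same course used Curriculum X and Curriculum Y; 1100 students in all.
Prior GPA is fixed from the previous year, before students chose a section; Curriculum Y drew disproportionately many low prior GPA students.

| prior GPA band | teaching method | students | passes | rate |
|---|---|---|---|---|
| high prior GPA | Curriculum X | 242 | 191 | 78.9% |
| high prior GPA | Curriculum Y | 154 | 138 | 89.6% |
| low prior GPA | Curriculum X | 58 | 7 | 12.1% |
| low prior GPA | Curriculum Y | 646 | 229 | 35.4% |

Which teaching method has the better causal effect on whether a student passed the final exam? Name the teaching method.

Curriculum Y

Curriculum Y is higher inside every prior GPA band stratum but Curriculum X is higher in aggregate. Whether to stratify depends on how prior GPA band relates to the teaching method.
Prior GPA band satisfies the back-door criterion: it is not a descendant of the teaching method, and it blocks the spurious path from teaching method to outcome. Adjusting for it (i.e., using the within-prior GPA band rates) gives the causal effect.
Within each level — high prior GPA: 78.9% vs 89.6%; low prior GPA: 12.1% vs 35.4% — Curriculum Y is higher every time.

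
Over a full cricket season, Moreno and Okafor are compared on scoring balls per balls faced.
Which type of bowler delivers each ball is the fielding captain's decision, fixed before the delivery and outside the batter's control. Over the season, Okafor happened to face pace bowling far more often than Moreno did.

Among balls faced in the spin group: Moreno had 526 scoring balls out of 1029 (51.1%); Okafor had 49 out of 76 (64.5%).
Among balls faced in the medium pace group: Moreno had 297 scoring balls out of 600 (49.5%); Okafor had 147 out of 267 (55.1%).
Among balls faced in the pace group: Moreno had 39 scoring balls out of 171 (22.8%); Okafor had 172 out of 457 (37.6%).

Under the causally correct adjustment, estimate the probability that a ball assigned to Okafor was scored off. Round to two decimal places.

0.55

Since bowling type is a pre-existing factor (not a product of the player) and it affects the outcome on its own, it is a confounder. The stratified rates, not the pooled rate, identify the causal effect.
Standardising Okafor to the population bowling type mix: 0.425·49/76 + 0.333·147/267 + 0.242·172/457 = 0.549.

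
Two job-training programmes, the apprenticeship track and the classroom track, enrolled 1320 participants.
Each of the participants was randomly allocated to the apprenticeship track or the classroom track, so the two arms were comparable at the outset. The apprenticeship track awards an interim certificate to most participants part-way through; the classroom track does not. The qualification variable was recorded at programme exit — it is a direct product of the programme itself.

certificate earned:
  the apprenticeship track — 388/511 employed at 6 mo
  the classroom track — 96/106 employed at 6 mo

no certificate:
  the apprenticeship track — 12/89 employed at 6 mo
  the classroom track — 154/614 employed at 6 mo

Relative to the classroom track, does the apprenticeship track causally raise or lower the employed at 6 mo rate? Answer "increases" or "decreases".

increases

Qualification attained during the programme lies on the pathway programme → qualification attained during the programme → outcome, so adjusting for it blocks the indirect effect. For the total causal effect of programme, use the unadjusted pooled rates.
Pooled: the apprenticeship track 66.7% vs the classroom track 34.7%; the apprenticeship track is higher overall.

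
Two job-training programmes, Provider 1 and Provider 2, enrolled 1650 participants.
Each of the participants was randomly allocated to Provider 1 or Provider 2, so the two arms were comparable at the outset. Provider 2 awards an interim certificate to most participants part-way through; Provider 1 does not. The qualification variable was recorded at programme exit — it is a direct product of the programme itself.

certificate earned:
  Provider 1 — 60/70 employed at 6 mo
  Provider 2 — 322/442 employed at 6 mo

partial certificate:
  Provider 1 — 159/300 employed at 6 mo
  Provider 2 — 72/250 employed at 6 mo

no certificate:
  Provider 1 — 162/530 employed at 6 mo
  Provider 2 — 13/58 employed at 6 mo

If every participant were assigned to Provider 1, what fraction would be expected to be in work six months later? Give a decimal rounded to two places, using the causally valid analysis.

Provider 1 is higher inside every qualification attained during the programme stratum but Provider 2 is higher in aggregate. Whether to stratify depends on how qualification attained during the programme relates to the programme.
Qualification attained during the programme is recorded after the programme and is itself shifted by it — it sits on the causal path from programme to outcome. Conditioning on a mediator would strip out part of the effect we want; the pooled comparison gives the total causal effect.
So P(outcome | do(Provider 1)) is just the pooled rate for Provider 1: 381/900 = 0.423.

0.42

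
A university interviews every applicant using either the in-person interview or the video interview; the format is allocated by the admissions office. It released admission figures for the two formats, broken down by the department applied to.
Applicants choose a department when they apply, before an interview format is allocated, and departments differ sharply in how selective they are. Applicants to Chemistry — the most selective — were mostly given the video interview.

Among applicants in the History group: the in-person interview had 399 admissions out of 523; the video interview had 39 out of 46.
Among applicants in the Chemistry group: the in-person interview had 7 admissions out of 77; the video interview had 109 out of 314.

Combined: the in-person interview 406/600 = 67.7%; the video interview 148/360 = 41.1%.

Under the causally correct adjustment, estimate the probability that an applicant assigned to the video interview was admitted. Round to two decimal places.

0.64

The stratified and pooled comparisons disagree (the video interview wins within each department; the in-person interview wins overall), so the answer turns on the causal role of department.
Nothing the interview format does changes department; the imbalance is an allocation artefact. With department also predicting the outcome, the pooled figure is confounded, and the within-stratum comparison is the causal one.
Standardising the video interview to the population department mix: 0.593·39/46 + 0.407·109/314 = 0.644.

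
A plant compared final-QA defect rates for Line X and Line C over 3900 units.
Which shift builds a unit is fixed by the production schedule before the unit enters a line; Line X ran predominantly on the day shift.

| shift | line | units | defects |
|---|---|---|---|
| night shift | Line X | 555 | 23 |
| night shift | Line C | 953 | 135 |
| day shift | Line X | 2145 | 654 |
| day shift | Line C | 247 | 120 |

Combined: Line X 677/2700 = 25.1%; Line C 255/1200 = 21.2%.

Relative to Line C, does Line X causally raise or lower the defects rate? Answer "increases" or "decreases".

decreases

Within every shift level Line X has the lower rate, yet pooled Line C does — Simpson's reversal.
Shift differs across lines for reasons unrelated to any effect of the line itself, and it separately predicts the outcome — a classic confounder. We must compare within shift levels.
Within each level — night shift: 4.1% vs 14.2%; day shift: 30.5% vs 48.6% — Line X is lower every time.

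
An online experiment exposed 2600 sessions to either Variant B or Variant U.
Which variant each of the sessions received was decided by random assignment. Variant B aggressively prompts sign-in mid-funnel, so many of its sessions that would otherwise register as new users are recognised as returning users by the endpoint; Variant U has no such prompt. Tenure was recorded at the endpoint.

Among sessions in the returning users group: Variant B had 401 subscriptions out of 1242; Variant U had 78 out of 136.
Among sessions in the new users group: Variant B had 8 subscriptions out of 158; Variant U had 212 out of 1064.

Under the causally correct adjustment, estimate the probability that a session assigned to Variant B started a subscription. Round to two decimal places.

User tenure lies on the pathway variant → user tenure → outcome, so adjusting for it blocks the indirect effect. For the total causal effect of variant, use the unadjusted pooled rates.
So P(outcome | do(Variant B)) is just the pooled rate for Variant B: 409/1400 = 0.292.

0.29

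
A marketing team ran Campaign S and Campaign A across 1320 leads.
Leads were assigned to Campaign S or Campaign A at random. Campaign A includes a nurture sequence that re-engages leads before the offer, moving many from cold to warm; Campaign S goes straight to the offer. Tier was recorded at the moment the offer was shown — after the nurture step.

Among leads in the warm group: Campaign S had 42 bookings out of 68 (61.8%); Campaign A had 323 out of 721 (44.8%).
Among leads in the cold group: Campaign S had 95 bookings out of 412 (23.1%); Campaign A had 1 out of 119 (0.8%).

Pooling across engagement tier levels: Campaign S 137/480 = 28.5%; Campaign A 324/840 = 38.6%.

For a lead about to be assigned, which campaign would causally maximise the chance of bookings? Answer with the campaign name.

Engagement tier is recorded after the campaign and is itself shifted by it — it sits on the causal path from campaign to outcome. Conditioning on a mediator would strip out part of the effect we want; the pooled comparison gives the total causal effect.
Pooled: Campaign S 28.5% vs Campaign A 38.6%; Campaign A is higher overall.

Campaign A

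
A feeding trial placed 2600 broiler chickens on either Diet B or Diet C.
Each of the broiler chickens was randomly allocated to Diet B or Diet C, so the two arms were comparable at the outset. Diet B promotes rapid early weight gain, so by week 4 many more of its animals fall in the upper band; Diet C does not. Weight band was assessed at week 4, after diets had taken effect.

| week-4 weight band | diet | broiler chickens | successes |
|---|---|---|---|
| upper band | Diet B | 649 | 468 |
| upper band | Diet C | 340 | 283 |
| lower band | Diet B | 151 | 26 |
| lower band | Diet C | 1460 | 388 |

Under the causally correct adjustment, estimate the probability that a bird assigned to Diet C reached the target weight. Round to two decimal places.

Because the diet influences week-4 weight band, week-4 weight band is a post-treatment mediator, not a confounder. Stratifying on it would bias the estimate; the causal effect is the crude pooled difference.
So P(outcome | do(Diet C)) is just the pooled rate for Diet C: 671/1800 = 0.373.

0.37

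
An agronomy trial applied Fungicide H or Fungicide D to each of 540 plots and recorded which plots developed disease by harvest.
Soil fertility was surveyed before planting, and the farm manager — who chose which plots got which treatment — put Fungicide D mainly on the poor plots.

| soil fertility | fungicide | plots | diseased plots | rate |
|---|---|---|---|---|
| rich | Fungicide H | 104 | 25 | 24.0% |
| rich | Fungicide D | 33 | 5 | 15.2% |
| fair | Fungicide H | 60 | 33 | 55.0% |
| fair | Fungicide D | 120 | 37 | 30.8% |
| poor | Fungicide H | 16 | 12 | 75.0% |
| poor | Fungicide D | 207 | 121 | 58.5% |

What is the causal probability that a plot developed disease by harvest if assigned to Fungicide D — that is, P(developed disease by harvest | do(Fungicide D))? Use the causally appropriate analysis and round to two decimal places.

Soil fertility differs across fungicides for reasons unrelated to any effect of the fungicide itself, and it separately predicts the outcome — a classic confounder. We must compare within soil fertility levels.
Standardising Fungicide D to the population soil fertility mix: 0.254·5/33 + 0.333·37/120 + 0.413·121/207 = 0.383.

0.38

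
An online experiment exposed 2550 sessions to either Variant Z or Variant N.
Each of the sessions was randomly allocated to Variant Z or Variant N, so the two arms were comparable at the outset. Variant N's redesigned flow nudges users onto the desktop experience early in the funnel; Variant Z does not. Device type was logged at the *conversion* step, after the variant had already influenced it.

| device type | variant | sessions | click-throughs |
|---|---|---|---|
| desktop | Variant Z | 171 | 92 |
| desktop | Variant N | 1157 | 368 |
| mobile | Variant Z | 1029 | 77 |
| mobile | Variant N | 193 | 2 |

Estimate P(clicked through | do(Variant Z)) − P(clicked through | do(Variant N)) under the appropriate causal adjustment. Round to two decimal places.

Stratifying would compare variants among sessions the variants themselves sorted into device type groups — a form of selection on an intermediate. The unconditioned pooled rates give the total causal effect.
The causal difference is the pooled difference: 0.141 − 0.274 = -0.133.

-0.13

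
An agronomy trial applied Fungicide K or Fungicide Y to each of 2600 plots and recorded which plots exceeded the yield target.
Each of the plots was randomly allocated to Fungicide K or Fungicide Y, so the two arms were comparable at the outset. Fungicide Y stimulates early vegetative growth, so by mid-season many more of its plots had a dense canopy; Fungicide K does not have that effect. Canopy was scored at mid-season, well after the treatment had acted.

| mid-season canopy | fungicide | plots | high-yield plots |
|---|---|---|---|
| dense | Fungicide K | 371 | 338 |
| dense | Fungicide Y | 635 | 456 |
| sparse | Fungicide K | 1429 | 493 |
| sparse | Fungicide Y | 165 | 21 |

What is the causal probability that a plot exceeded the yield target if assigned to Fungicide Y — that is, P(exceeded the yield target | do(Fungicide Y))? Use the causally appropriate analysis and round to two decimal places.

0.60

Within every mid-season canopy level Fungicide K has the higher rate, yet pooled Fungicide Y does — Simpson's reversal.
Mid-season canopy is downstream of the fungicide. One should not condition on a consequence of treatment, so the overall rates are the right comparison.
So P(outcome | do(Fungicide Y)) is just the pooled rate for Fungicide Y: 477/800 = 0.596.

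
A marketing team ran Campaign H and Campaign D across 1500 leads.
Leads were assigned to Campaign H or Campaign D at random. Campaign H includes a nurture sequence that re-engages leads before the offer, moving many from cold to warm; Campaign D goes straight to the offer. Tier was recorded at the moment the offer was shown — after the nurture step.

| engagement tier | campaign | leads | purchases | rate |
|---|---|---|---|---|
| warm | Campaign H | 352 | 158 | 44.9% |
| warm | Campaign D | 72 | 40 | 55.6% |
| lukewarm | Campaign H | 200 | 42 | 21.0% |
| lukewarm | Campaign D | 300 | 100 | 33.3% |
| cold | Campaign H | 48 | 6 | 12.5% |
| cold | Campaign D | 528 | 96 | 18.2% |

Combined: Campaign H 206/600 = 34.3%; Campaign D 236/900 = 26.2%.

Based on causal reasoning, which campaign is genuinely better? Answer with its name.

Campaign H

The distribution of engagement tier is itself part of what the campaign does — it is an intermediate outcome. Holding it fixed would remove that part of the effect; the total effect is the pooled difference.
Pooled: Campaign H 34.3% vs Campaign D 26.2%; Campaign H is higher overall.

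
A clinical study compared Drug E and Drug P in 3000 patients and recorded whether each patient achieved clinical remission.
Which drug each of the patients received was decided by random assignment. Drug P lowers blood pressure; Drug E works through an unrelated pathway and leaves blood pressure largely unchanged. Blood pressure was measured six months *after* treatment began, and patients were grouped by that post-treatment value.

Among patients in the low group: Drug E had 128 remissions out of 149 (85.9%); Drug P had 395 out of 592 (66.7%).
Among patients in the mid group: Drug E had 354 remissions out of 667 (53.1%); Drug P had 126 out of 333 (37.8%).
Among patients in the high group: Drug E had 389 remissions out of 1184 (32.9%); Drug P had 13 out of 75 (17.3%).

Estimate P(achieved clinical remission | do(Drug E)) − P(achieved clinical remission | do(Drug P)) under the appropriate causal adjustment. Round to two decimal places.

-0.10

Drug E is higher inside every blood pressure stratum but Drug P is higher in aggregate. Whether to stratify depends on how blood pressure relates to the drug.
Because the drug influences blood pressure, blood pressure is a post-treatment mediator, not a confounder. Stratifying on it would bias the estimate; the causal effect is the crude pooled difference.
The causal difference is the pooled difference: 0.435 − 0.534 = -0.099.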